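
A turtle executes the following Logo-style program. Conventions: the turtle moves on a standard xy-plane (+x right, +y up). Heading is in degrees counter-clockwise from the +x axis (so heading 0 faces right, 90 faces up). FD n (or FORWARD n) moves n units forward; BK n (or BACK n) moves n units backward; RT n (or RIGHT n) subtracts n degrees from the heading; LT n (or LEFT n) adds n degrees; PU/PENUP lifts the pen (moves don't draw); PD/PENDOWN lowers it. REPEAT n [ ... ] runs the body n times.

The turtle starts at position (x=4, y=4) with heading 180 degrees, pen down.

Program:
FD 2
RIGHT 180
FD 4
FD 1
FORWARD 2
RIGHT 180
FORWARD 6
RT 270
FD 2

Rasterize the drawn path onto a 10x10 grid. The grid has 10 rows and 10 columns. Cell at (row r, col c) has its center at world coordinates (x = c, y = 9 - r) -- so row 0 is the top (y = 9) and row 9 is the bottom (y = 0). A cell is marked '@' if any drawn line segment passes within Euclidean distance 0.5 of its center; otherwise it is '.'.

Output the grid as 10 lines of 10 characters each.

Answer: ..........
..........
..........
..........
..........
..@@@@@@@@
...@......
...@......
..........
..........

Derivation:
Segment 0: (4,4) -> (2,4)
Segment 1: (2,4) -> (6,4)
Segment 2: (6,4) -> (7,4)
Segment 3: (7,4) -> (9,4)
Segment 4: (9,4) -> (3,4)
Segment 5: (3,4) -> (3,2)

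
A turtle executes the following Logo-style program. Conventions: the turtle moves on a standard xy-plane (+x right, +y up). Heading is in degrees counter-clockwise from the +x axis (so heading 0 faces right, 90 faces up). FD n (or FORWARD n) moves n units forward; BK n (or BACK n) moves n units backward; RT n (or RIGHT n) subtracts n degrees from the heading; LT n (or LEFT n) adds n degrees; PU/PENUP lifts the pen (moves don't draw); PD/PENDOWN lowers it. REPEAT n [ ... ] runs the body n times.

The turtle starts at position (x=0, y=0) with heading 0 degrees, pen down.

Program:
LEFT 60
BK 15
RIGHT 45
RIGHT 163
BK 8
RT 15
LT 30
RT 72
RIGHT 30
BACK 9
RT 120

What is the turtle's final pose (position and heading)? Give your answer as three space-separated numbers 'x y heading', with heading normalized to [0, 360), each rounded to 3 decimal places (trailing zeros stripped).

Executing turtle program step by step:
Start: pos=(0,0), heading=0, pen down
LT 60: heading 0 -> 60
BK 15: (0,0) -> (-7.5,-12.99) [heading=60, draw]
RT 45: heading 60 -> 15
RT 163: heading 15 -> 212
BK 8: (-7.5,-12.99) -> (-0.716,-8.751) [heading=212, draw]
RT 15: heading 212 -> 197
LT 30: heading 197 -> 227
RT 72: heading 227 -> 155
RT 30: heading 155 -> 125
BK 9: (-0.716,-8.751) -> (4.447,-16.123) [heading=125, draw]
RT 120: heading 125 -> 5
Final: pos=(4.447,-16.123), heading=5, 3 segment(s) drawn

Answer: 4.447 -16.123 5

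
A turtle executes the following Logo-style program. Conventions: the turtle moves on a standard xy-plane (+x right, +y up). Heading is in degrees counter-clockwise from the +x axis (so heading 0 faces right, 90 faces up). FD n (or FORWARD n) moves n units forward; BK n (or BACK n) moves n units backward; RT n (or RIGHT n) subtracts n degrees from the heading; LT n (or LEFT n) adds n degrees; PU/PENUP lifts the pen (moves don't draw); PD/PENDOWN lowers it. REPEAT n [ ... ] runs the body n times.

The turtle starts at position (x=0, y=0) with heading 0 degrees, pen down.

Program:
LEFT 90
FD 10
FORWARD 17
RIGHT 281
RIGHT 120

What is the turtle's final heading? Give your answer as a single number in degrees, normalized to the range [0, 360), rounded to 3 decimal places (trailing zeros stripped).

Executing turtle program step by step:
Start: pos=(0,0), heading=0, pen down
LT 90: heading 0 -> 90
FD 10: (0,0) -> (0,10) [heading=90, draw]
FD 17: (0,10) -> (0,27) [heading=90, draw]
RT 281: heading 90 -> 169
RT 120: heading 169 -> 49
Final: pos=(0,27), heading=49, 2 segment(s) drawn

Answer: 49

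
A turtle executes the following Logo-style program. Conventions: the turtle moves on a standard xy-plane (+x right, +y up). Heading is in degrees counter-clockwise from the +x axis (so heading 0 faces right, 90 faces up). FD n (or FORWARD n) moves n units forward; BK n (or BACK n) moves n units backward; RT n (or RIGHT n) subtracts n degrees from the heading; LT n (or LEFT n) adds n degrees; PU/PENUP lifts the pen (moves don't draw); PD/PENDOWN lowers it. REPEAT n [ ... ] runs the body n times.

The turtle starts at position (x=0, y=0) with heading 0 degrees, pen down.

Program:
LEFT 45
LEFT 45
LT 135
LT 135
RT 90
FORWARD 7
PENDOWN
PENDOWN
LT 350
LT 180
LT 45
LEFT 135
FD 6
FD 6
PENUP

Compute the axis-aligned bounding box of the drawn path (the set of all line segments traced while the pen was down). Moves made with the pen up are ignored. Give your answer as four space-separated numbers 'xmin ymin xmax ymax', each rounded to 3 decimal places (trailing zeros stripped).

Executing turtle program step by step:
Start: pos=(0,0), heading=0, pen down
LT 45: heading 0 -> 45
LT 45: heading 45 -> 90
LT 135: heading 90 -> 225
LT 135: heading 225 -> 0
RT 90: heading 0 -> 270
FD 7: (0,0) -> (0,-7) [heading=270, draw]
PD: pen down
PD: pen down
LT 350: heading 270 -> 260
LT 180: heading 260 -> 80
LT 45: heading 80 -> 125
LT 135: heading 125 -> 260
FD 6: (0,-7) -> (-1.042,-12.909) [heading=260, draw]
FD 6: (-1.042,-12.909) -> (-2.084,-18.818) [heading=260, draw]
PU: pen up
Final: pos=(-2.084,-18.818), heading=260, 3 segment(s) drawn

Segment endpoints: x in {-2.084, -1.042, 0, 0}, y in {-18.818, -12.909, -7, 0}
xmin=-2.084, ymin=-18.818, xmax=0, ymax=0

Answer: -2.084 -18.818 0 0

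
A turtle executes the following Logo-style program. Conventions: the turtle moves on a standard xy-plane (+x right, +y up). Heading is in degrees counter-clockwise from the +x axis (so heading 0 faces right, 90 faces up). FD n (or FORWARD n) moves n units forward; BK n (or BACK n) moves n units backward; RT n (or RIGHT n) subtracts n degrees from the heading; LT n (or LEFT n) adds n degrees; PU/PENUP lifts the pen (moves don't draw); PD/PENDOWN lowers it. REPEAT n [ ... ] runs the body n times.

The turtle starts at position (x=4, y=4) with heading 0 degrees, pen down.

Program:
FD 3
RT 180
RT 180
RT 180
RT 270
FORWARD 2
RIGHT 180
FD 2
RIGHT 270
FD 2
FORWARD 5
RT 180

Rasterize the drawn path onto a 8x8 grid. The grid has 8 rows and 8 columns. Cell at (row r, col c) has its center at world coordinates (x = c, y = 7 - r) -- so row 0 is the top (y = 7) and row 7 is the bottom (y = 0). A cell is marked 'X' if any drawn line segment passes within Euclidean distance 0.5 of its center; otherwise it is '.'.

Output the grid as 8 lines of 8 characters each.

Segment 0: (4,4) -> (7,4)
Segment 1: (7,4) -> (7,2)
Segment 2: (7,2) -> (7,4)
Segment 3: (7,4) -> (5,4)
Segment 4: (5,4) -> (0,4)

Answer: ........
........
........
XXXXXXXX
.......X
.......X
........
........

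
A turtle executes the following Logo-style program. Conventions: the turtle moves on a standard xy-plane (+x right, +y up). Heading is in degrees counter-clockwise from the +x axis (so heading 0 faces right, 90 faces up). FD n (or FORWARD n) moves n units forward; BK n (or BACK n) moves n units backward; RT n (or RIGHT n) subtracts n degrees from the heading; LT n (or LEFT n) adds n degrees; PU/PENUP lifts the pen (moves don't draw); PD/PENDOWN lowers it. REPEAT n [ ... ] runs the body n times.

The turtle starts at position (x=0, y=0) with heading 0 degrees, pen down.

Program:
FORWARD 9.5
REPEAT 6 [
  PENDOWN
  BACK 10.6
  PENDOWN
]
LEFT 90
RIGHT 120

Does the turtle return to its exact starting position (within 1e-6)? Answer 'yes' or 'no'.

Executing turtle program step by step:
Start: pos=(0,0), heading=0, pen down
FD 9.5: (0,0) -> (9.5,0) [heading=0, draw]
REPEAT 6 [
  -- iteration 1/6 --
  PD: pen down
  BK 10.6: (9.5,0) -> (-1.1,0) [heading=0, draw]
  PD: pen down
  -- iteration 2/6 --
  PD: pen down
  BK 10.6: (-1.1,0) -> (-11.7,0) [heading=0, draw]
  PD: pen down
  -- iteration 3/6 --
  PD: pen down
  BK 10.6: (-11.7,0) -> (-22.3,0) [heading=0, draw]
  PD: pen down
  -- iteration 4/6 --
  PD: pen down
  BK 10.6: (-22.3,0) -> (-32.9,0) [heading=0, draw]
  PD: pen down
  -- iteration 5/6 --
  PD: pen down
  BK 10.6: (-32.9,0) -> (-43.5,0) [heading=0, draw]
  PD: pen down
  -- iteration 6/6 --
  PD: pen down
  BK 10.6: (-43.5,0) -> (-54.1,0) [heading=0, draw]
  PD: pen down
]
LT 90: heading 0 -> 90
RT 120: heading 90 -> 330
Final: pos=(-54.1,0), heading=330, 7 segment(s) drawn

Start position: (0, 0)
Final position: (-54.1, 0)
Distance = 54.1; >= 1e-6 -> NOT closed

Answer: no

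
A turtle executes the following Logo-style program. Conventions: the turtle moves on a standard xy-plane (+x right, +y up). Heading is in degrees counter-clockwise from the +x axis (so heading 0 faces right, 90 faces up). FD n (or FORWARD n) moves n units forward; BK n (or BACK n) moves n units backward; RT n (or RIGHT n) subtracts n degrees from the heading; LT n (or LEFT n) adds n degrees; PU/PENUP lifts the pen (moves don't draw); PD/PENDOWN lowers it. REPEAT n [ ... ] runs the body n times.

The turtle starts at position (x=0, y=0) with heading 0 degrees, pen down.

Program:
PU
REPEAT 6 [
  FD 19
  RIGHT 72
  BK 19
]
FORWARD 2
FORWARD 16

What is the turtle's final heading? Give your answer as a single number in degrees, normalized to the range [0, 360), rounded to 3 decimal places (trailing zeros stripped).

Answer: 288

Derivation:
Executing turtle program step by step:
Start: pos=(0,0), heading=0, pen down
PU: pen up
REPEAT 6 [
  -- iteration 1/6 --
  FD 19: (0,0) -> (19,0) [heading=0, move]
  RT 72: heading 0 -> 288
  BK 19: (19,0) -> (13.129,18.07) [heading=288, move]
  -- iteration 2/6 --
  FD 19: (13.129,18.07) -> (19,0) [heading=288, move]
  RT 72: heading 288 -> 216
  BK 19: (19,0) -> (34.371,11.168) [heading=216, move]
  -- iteration 3/6 --
  FD 19: (34.371,11.168) -> (19,0) [heading=216, move]
  RT 72: heading 216 -> 144
  BK 19: (19,0) -> (34.371,-11.168) [heading=144, move]
  -- iteration 4/6 --
  FD 19: (34.371,-11.168) -> (19,0) [heading=144, move]
  RT 72: heading 144 -> 72
  BK 19: (19,0) -> (13.129,-18.07) [heading=72, move]
  -- iteration 5/6 --
  FD 19: (13.129,-18.07) -> (19,0) [heading=72, move]
  RT 72: heading 72 -> 0
  BK 19: (19,0) -> (0,0) [heading=0, move]
  -- iteration 6/6 --
  FD 19: (0,0) -> (19,0) [heading=0, move]
  RT 72: heading 0 -> 288
  BK 19: (19,0) -> (13.129,18.07) [heading=288, move]
]
FD 2: (13.129,18.07) -> (13.747,16.168) [heading=288, move]
FD 16: (13.747,16.168) -> (18.691,0.951) [heading=288, move]
Final: pos=(18.691,0.951), heading=288, 0 segment(s) drawn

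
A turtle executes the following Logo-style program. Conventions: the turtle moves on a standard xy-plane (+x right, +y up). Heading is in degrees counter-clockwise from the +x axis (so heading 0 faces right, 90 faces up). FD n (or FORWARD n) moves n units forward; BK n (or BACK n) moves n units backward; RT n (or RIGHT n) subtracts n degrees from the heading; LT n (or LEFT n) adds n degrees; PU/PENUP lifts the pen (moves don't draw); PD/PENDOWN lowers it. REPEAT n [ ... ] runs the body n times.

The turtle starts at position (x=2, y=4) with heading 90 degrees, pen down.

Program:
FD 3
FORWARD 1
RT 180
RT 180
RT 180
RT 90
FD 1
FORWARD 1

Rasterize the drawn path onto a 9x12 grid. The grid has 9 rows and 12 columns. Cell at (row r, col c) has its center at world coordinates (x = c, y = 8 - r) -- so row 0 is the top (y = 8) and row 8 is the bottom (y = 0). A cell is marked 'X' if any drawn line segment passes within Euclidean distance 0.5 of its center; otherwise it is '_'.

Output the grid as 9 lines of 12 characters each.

Segment 0: (2,4) -> (2,7)
Segment 1: (2,7) -> (2,8)
Segment 2: (2,8) -> (1,8)
Segment 3: (1,8) -> (0,8)

Answer: XXX_________
__X_________
__X_________
__X_________
__X_________
____________
____________
____________
____________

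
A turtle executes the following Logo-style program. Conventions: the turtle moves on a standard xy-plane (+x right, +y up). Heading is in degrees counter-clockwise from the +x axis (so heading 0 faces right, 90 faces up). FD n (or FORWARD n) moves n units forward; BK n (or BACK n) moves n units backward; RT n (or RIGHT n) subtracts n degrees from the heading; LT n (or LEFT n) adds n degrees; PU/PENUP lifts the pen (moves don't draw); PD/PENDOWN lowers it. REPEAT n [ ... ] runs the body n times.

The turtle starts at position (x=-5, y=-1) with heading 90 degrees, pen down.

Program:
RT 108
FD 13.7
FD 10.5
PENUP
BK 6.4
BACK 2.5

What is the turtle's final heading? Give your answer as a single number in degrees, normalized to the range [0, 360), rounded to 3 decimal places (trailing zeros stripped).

Executing turtle program step by step:
Start: pos=(-5,-1), heading=90, pen down
RT 108: heading 90 -> 342
FD 13.7: (-5,-1) -> (8.029,-5.234) [heading=342, draw]
FD 10.5: (8.029,-5.234) -> (18.016,-8.478) [heading=342, draw]
PU: pen up
BK 6.4: (18.016,-8.478) -> (11.929,-6.501) [heading=342, move]
BK 2.5: (11.929,-6.501) -> (9.551,-5.728) [heading=342, move]
Final: pos=(9.551,-5.728), heading=342, 2 segment(s) drawn

Answer: 342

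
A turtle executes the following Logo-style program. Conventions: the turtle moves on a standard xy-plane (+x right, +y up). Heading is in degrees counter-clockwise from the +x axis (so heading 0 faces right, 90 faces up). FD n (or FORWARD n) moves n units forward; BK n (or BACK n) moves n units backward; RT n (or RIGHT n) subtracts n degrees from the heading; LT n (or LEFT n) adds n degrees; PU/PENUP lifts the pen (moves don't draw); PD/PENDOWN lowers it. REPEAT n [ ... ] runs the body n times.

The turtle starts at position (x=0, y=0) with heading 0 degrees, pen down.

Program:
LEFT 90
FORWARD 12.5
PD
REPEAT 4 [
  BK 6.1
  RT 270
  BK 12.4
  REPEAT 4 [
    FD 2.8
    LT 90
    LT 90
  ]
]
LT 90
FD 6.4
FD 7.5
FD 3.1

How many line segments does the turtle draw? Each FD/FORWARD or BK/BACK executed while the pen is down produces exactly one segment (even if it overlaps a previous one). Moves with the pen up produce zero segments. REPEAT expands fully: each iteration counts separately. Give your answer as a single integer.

Answer: 28

Derivation:
Executing turtle program step by step:
Start: pos=(0,0), heading=0, pen down
LT 90: heading 0 -> 90
FD 12.5: (0,0) -> (0,12.5) [heading=90, draw]
PD: pen down
REPEAT 4 [
  -- iteration 1/4 --
  BK 6.1: (0,12.5) -> (0,6.4) [heading=90, draw]
  RT 270: heading 90 -> 180
  BK 12.4: (0,6.4) -> (12.4,6.4) [heading=180, draw]
  REPEAT 4 [
    -- iteration 1/4 --
    FD 2.8: (12.4,6.4) -> (9.6,6.4) [heading=180, draw]
    LT 90: heading 180 -> 270
    LT 90: heading 270 -> 0
    -- iteration 2/4 --
    FD 2.8: (9.6,6.4) -> (12.4,6.4) [heading=0, draw]
    LT 90: heading 0 -> 90
    LT 90: heading 90 -> 180
    -- iteration 3/4 --
    FD 2.8: (12.4,6.4) -> (9.6,6.4) [heading=180, draw]
    LT 90: heading 180 -> 270
    LT 90: heading 270 -> 0
    -- iteration 4/4 --
    FD 2.8: (9.6,6.4) -> (12.4,6.4) [heading=0, draw]
    LT 90: heading 0 -> 90
    LT 90: heading 90 -> 180
  ]
  -- iteration 2/4 --
  BK 6.1: (12.4,6.4) -> (18.5,6.4) [heading=180, draw]
  RT 270: heading 180 -> 270
  BK 12.4: (18.5,6.4) -> (18.5,18.8) [heading=270, draw]
  REPEAT 4 [
    -- iteration 1/4 --
    FD 2.8: (18.5,18.8) -> (18.5,16) [heading=270, draw]
    LT 90: heading 270 -> 0
    LT 90: heading 0 -> 90
    -- iteration 2/4 --
    FD 2.8: (18.5,16) -> (18.5,18.8) [heading=90, draw]
    LT 90: heading 90 -> 180
    LT 90: heading 180 -> 270
    -- iteration 3/4 --
    FD 2.8: (18.5,18.8) -> (18.5,16) [heading=270, draw]
    LT 90: heading 270 -> 0
    LT 90: heading 0 -> 90
    -- iteration 4/4 --
    FD 2.8: (18.5,16) -> (18.5,18.8) [heading=90, draw]
    LT 90: heading 90 -> 180
    LT 90: heading 180 -> 270
  ]
  -- iteration 3/4 --
  BK 6.1: (18.5,18.8) -> (18.5,24.9) [heading=270, draw]
  RT 270: heading 270 -> 0
  BK 12.4: (18.5,24.9) -> (6.1,24.9) [heading=0, draw]
  REPEAT 4 [
    -- iteration 1/4 --
    FD 2.8: (6.1,24.9) -> (8.9,24.9) [heading=0, draw]
    LT 90: heading 0 -> 90
    LT 90: heading 90 -> 180
    -- iteration 2/4 --
    FD 2.8: (8.9,24.9) -> (6.1,24.9) [heading=180, draw]
    LT 90: heading 180 -> 270
    LT 90: heading 270 -> 0
    -- iteration 3/4 --
    FD 2.8: (6.1,24.9) -> (8.9,24.9) [heading=0, draw]
    LT 90: heading 0 -> 90
    LT 90: heading 90 -> 180
    -- iteration 4/4 --
    FD 2.8: (8.9,24.9) -> (6.1,24.9) [heading=180, draw]
    LT 90: heading 180 -> 270
    LT 90: heading 270 -> 0
  ]
  -- iteration 4/4 --
  BK 6.1: (6.1,24.9) -> (0,24.9) [heading=0, draw]
  RT 270: heading 0 -> 90
  BK 12.4: (0,24.9) -> (0,12.5) [heading=90, draw]
  REPEAT 4 [
    -- iteration 1/4 --
    FD 2.8: (0,12.5) -> (0,15.3) [heading=90, draw]
    LT 90: heading 90 -> 180
    LT 90: heading 180 -> 270
    -- iteration 2/4 --
    FD 2.8: (0,15.3) -> (0,12.5) [heading=270, draw]
    LT 90: heading 270 -> 0
    LT 90: heading 0 -> 90
    -- iteration 3/4 --
    FD 2.8: (0,12.5) -> (0,15.3) [heading=90, draw]
    LT 90: heading 90 -> 180
    LT 90: heading 180 -> 270
    -- iteration 4/4 --
    FD 2.8: (0,15.3) -> (0,12.5) [heading=270, draw]
    LT 90: heading 270 -> 0
    LT 90: heading 0 -> 90
  ]
]
LT 90: heading 90 -> 180
FD 6.4: (0,12.5) -> (-6.4,12.5) [heading=180, draw]
FD 7.5: (-6.4,12.5) -> (-13.9,12.5) [heading=180, draw]
FD 3.1: (-13.9,12.5) -> (-17,12.5) [heading=180, draw]
Final: pos=(-17,12.5), heading=180, 28 segment(s) drawn
Segments drawn: 28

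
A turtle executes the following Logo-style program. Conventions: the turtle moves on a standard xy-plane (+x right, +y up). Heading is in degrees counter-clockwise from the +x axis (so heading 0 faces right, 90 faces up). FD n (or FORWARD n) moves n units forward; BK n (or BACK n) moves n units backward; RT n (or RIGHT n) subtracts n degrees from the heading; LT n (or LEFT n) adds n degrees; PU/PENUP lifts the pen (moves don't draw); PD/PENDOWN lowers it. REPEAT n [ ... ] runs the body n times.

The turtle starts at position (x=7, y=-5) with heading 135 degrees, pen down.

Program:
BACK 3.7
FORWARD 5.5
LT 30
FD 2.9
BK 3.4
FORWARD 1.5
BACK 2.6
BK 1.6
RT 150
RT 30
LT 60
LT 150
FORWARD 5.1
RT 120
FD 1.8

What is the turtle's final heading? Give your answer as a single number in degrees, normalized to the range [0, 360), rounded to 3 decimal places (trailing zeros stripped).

Answer: 75

Derivation:
Executing turtle program step by step:
Start: pos=(7,-5), heading=135, pen down
BK 3.7: (7,-5) -> (9.616,-7.616) [heading=135, draw]
FD 5.5: (9.616,-7.616) -> (5.727,-3.727) [heading=135, draw]
LT 30: heading 135 -> 165
FD 2.9: (5.727,-3.727) -> (2.926,-2.977) [heading=165, draw]
BK 3.4: (2.926,-2.977) -> (6.21,-3.857) [heading=165, draw]
FD 1.5: (6.21,-3.857) -> (4.761,-3.468) [heading=165, draw]
BK 2.6: (4.761,-3.468) -> (7.273,-4.141) [heading=165, draw]
BK 1.6: (7.273,-4.141) -> (8.818,-4.555) [heading=165, draw]
RT 150: heading 165 -> 15
RT 30: heading 15 -> 345
LT 60: heading 345 -> 45
LT 150: heading 45 -> 195
FD 5.1: (8.818,-4.555) -> (3.892,-5.875) [heading=195, draw]
RT 120: heading 195 -> 75
FD 1.8: (3.892,-5.875) -> (4.358,-4.137) [heading=75, draw]
Final: pos=(4.358,-4.137), heading=75, 9 segment(s) drawn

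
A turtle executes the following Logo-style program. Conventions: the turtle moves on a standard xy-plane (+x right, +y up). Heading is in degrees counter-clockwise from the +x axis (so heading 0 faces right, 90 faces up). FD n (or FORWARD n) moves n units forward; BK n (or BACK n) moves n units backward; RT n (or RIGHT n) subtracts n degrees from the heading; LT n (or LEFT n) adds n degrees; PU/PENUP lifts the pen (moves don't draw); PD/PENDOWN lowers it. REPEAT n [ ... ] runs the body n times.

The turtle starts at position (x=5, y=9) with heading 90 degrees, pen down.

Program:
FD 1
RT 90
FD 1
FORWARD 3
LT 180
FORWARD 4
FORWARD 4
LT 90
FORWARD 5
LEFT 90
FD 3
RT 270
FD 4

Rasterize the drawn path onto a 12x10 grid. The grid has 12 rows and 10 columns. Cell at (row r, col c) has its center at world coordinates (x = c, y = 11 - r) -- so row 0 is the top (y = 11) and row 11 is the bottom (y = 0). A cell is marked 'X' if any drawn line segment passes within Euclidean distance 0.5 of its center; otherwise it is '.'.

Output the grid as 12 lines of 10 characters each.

Answer: ..........
.XXXXXXXXX
.X..XX....
.X..X.....
.X..X.....
.X..X.....
.XXXX.....
..........
..........
..........
..........
..........

Derivation:
Segment 0: (5,9) -> (5,10)
Segment 1: (5,10) -> (6,10)
Segment 2: (6,10) -> (9,10)
Segment 3: (9,10) -> (5,10)
Segment 4: (5,10) -> (1,10)
Segment 5: (1,10) -> (1,5)
Segment 6: (1,5) -> (4,5)
Segment 7: (4,5) -> (4,9)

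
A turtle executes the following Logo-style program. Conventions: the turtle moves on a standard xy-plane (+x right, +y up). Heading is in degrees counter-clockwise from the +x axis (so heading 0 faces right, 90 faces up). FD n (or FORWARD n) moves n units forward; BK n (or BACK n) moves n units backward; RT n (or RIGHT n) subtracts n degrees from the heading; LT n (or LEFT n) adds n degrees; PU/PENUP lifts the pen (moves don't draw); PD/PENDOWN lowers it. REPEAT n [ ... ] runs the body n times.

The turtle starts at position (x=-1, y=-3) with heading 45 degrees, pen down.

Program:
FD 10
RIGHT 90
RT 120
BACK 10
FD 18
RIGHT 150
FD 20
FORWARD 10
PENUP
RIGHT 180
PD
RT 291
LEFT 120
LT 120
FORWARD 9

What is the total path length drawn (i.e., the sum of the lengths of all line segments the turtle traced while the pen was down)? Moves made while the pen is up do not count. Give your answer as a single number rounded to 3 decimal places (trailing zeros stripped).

Executing turtle program step by step:
Start: pos=(-1,-3), heading=45, pen down
FD 10: (-1,-3) -> (6.071,4.071) [heading=45, draw]
RT 90: heading 45 -> 315
RT 120: heading 315 -> 195
BK 10: (6.071,4.071) -> (15.73,6.659) [heading=195, draw]
FD 18: (15.73,6.659) -> (-1.656,2.001) [heading=195, draw]
RT 150: heading 195 -> 45
FD 20: (-1.656,2.001) -> (12.486,16.143) [heading=45, draw]
FD 10: (12.486,16.143) -> (19.557,23.214) [heading=45, draw]
PU: pen up
RT 180: heading 45 -> 225
PD: pen down
RT 291: heading 225 -> 294
LT 120: heading 294 -> 54
LT 120: heading 54 -> 174
FD 9: (19.557,23.214) -> (10.606,24.154) [heading=174, draw]
Final: pos=(10.606,24.154), heading=174, 6 segment(s) drawn

Segment lengths:
  seg 1: (-1,-3) -> (6.071,4.071), length = 10
  seg 2: (6.071,4.071) -> (15.73,6.659), length = 10
  seg 3: (15.73,6.659) -> (-1.656,2.001), length = 18
  seg 4: (-1.656,2.001) -> (12.486,16.143), length = 20
  seg 5: (12.486,16.143) -> (19.557,23.214), length = 10
  seg 6: (19.557,23.214) -> (10.606,24.154), length = 9
Total = 77

Answer: 77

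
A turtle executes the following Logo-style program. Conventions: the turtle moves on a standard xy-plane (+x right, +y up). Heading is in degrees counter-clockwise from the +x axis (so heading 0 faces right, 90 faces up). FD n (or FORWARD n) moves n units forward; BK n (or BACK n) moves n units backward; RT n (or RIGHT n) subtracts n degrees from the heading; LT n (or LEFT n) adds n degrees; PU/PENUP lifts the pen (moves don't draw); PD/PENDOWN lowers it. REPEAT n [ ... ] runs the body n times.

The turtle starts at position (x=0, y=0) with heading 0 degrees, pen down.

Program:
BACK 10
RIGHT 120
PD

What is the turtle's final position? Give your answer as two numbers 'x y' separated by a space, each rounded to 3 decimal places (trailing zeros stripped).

Answer: -10 0

Derivation:
Executing turtle program step by step:
Start: pos=(0,0), heading=0, pen down
BK 10: (0,0) -> (-10,0) [heading=0, draw]
RT 120: heading 0 -> 240
PD: pen down
Final: pos=(-10,0), heading=240, 1 segment(s) drawn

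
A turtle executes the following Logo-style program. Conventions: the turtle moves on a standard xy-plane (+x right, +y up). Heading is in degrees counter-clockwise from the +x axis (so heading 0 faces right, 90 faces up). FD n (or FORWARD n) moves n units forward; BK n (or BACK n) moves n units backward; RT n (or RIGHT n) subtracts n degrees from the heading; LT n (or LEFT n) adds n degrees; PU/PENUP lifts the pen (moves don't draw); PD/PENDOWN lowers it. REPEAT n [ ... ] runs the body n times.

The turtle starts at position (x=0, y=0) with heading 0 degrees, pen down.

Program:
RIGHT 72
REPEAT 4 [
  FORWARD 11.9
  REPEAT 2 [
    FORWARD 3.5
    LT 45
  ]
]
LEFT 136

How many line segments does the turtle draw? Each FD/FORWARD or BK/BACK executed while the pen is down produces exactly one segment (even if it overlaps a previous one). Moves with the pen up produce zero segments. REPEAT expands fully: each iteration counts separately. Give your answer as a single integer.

Executing turtle program step by step:
Start: pos=(0,0), heading=0, pen down
RT 72: heading 0 -> 288
REPEAT 4 [
  -- iteration 1/4 --
  FD 11.9: (0,0) -> (3.677,-11.318) [heading=288, draw]
  REPEAT 2 [
    -- iteration 1/2 --
    FD 3.5: (3.677,-11.318) -> (4.759,-14.646) [heading=288, draw]
    LT 45: heading 288 -> 333
    -- iteration 2/2 --
    FD 3.5: (4.759,-14.646) -> (7.877,-16.235) [heading=333, draw]
    LT 45: heading 333 -> 18
  ]
  -- iteration 2/4 --
  FD 11.9: (7.877,-16.235) -> (19.195,-12.558) [heading=18, draw]
  REPEAT 2 [
    -- iteration 1/2 --
    FD 3.5: (19.195,-12.558) -> (22.524,-11.476) [heading=18, draw]
    LT 45: heading 18 -> 63
    -- iteration 2/2 --
    FD 3.5: (22.524,-11.476) -> (24.113,-8.358) [heading=63, draw]
    LT 45: heading 63 -> 108
  ]
  -- iteration 3/4 --
  FD 11.9: (24.113,-8.358) -> (20.435,2.96) [heading=108, draw]
  REPEAT 2 [
    -- iteration 1/2 --
    FD 3.5: (20.435,2.96) -> (19.354,6.288) [heading=108, draw]
    LT 45: heading 108 -> 153
    -- iteration 2/2 --
    FD 3.5: (19.354,6.288) -> (16.235,7.877) [heading=153, draw]
    LT 45: heading 153 -> 198
  ]
  -- iteration 4/4 --
  FD 11.9: (16.235,7.877) -> (4.918,4.2) [heading=198, draw]
  REPEAT 2 [
    -- iteration 1/2 --
    FD 3.5: (4.918,4.2) -> (1.589,3.119) [heading=198, draw]
    LT 45: heading 198 -> 243
    -- iteration 2/2 --
    FD 3.5: (1.589,3.119) -> (0,0) [heading=243, draw]
    LT 45: heading 243 -> 288
  ]
]
LT 136: heading 288 -> 64
Final: pos=(0,0), heading=64, 12 segment(s) drawn
Segments drawn: 12

Answer: 12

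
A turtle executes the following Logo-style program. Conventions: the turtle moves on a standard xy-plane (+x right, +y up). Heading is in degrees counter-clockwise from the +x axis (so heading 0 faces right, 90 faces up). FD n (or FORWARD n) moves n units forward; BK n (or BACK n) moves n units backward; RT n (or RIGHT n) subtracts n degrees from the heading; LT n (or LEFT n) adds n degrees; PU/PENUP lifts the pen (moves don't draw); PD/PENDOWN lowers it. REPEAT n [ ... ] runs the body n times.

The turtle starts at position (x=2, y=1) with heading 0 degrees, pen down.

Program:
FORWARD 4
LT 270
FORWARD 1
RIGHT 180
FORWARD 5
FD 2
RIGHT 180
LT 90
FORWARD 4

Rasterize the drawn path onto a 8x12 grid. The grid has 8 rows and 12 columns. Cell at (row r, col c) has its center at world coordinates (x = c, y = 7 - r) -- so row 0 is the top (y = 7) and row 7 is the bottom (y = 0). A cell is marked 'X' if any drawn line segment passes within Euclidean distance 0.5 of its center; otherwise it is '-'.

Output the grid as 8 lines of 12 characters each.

Answer: ------XXXXX-
------X-----
------X-----
------X-----
------X-----
------X-----
--XXXXX-----
------X-----

Derivation:
Segment 0: (2,1) -> (6,1)
Segment 1: (6,1) -> (6,0)
Segment 2: (6,0) -> (6,5)
Segment 3: (6,5) -> (6,7)
Segment 4: (6,7) -> (10,7)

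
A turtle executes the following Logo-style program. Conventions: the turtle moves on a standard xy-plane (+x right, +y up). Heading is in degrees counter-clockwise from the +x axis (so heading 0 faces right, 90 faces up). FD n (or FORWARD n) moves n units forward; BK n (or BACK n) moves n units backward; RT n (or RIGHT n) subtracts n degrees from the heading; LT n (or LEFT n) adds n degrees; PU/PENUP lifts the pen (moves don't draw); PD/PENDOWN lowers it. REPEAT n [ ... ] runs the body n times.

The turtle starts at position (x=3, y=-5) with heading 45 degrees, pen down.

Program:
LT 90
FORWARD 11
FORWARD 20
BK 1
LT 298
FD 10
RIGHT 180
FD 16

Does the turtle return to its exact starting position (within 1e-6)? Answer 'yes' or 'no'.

Answer: no

Derivation:
Executing turtle program step by step:
Start: pos=(3,-5), heading=45, pen down
LT 90: heading 45 -> 135
FD 11: (3,-5) -> (-4.778,2.778) [heading=135, draw]
FD 20: (-4.778,2.778) -> (-18.92,16.92) [heading=135, draw]
BK 1: (-18.92,16.92) -> (-18.213,16.213) [heading=135, draw]
LT 298: heading 135 -> 73
FD 10: (-18.213,16.213) -> (-15.289,25.776) [heading=73, draw]
RT 180: heading 73 -> 253
FD 16: (-15.289,25.776) -> (-19.967,10.475) [heading=253, draw]
Final: pos=(-19.967,10.475), heading=253, 5 segment(s) drawn

Start position: (3, -5)
Final position: (-19.967, 10.475)
Distance = 27.695; >= 1e-6 -> NOT closed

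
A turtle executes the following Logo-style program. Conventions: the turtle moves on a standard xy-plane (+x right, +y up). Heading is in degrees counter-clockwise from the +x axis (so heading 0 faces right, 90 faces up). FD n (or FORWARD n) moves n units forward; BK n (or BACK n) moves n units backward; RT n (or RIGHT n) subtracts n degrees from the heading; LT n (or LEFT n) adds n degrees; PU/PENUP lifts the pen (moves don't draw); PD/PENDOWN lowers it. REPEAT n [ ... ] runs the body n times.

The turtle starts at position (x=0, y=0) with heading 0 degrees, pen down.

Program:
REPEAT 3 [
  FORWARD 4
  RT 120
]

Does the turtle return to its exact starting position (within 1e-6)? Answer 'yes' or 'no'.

Answer: yes

Derivation:
Executing turtle program step by step:
Start: pos=(0,0), heading=0, pen down
REPEAT 3 [
  -- iteration 1/3 --
  FD 4: (0,0) -> (4,0) [heading=0, draw]
  RT 120: heading 0 -> 240
  -- iteration 2/3 --
  FD 4: (4,0) -> (2,-3.464) [heading=240, draw]
  RT 120: heading 240 -> 120
  -- iteration 3/3 --
  FD 4: (2,-3.464) -> (0,0) [heading=120, draw]
  RT 120: heading 120 -> 0
]
Final: pos=(0,0), heading=0, 3 segment(s) drawn

Start position: (0, 0)
Final position: (0, 0)
Distance = 0; < 1e-6 -> CLOSED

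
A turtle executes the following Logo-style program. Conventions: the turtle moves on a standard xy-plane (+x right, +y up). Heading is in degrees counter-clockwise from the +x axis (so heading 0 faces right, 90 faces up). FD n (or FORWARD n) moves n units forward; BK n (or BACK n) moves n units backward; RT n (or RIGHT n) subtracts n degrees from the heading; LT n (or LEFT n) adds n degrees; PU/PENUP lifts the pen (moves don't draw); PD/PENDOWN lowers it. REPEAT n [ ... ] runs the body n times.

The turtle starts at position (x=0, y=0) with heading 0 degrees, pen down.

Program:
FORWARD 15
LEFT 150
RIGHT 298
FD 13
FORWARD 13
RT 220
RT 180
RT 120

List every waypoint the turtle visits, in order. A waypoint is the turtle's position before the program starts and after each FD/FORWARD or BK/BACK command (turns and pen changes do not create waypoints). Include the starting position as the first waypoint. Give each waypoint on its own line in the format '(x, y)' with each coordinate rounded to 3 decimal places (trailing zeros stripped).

Executing turtle program step by step:
Start: pos=(0,0), heading=0, pen down
FD 15: (0,0) -> (15,0) [heading=0, draw]
LT 150: heading 0 -> 150
RT 298: heading 150 -> 212
FD 13: (15,0) -> (3.975,-6.889) [heading=212, draw]
FD 13: (3.975,-6.889) -> (-7.049,-13.778) [heading=212, draw]
RT 220: heading 212 -> 352
RT 180: heading 352 -> 172
RT 120: heading 172 -> 52
Final: pos=(-7.049,-13.778), heading=52, 3 segment(s) drawn
Waypoints (4 total):
(0, 0)
(15, 0)
(3.975, -6.889)
(-7.049, -13.778)

Answer: (0, 0)
(15, 0)
(3.975, -6.889)
(-7.049, -13.778)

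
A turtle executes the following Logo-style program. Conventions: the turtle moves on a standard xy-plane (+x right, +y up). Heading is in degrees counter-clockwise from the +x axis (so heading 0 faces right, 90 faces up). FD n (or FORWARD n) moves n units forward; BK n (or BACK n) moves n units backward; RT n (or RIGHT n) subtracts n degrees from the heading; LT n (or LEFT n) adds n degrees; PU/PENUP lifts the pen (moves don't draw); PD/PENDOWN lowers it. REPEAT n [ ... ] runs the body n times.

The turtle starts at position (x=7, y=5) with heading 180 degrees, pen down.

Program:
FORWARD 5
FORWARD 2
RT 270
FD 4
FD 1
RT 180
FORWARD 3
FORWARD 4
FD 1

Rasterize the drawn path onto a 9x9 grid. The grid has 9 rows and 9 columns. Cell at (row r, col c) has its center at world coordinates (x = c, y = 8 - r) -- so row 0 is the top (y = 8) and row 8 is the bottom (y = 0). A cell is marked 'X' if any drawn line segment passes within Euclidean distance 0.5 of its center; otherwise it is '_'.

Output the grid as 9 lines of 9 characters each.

Segment 0: (7,5) -> (2,5)
Segment 1: (2,5) -> (0,5)
Segment 2: (0,5) -> (0,1)
Segment 3: (0,1) -> (0,0)
Segment 4: (0,0) -> (-0,3)
Segment 5: (-0,3) -> (-0,7)
Segment 6: (-0,7) -> (-0,8)

Answer: X________
X________
X________
XXXXXXXX_
X________
X________
X________
X________
X________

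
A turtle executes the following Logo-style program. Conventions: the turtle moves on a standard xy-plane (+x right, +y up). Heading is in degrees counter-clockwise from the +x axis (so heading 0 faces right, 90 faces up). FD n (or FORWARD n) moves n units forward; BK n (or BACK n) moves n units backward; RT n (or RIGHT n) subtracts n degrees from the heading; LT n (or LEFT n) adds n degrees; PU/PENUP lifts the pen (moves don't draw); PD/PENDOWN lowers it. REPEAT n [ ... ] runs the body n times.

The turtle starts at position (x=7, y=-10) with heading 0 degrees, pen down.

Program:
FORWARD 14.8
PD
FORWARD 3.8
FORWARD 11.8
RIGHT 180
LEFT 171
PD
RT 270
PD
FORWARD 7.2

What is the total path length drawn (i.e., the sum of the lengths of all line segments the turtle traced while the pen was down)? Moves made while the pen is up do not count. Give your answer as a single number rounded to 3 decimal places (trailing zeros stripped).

Answer: 37.6

Derivation:
Executing turtle program step by step:
Start: pos=(7,-10), heading=0, pen down
FD 14.8: (7,-10) -> (21.8,-10) [heading=0, draw]
PD: pen down
FD 3.8: (21.8,-10) -> (25.6,-10) [heading=0, draw]
FD 11.8: (25.6,-10) -> (37.4,-10) [heading=0, draw]
RT 180: heading 0 -> 180
LT 171: heading 180 -> 351
PD: pen down
RT 270: heading 351 -> 81
PD: pen down
FD 7.2: (37.4,-10) -> (38.526,-2.889) [heading=81, draw]
Final: pos=(38.526,-2.889), heading=81, 4 segment(s) drawn

Segment lengths:
  seg 1: (7,-10) -> (21.8,-10), length = 14.8
  seg 2: (21.8,-10) -> (25.6,-10), length = 3.8
  seg 3: (25.6,-10) -> (37.4,-10), length = 11.8
  seg 4: (37.4,-10) -> (38.526,-2.889), length = 7.2
Total = 37.6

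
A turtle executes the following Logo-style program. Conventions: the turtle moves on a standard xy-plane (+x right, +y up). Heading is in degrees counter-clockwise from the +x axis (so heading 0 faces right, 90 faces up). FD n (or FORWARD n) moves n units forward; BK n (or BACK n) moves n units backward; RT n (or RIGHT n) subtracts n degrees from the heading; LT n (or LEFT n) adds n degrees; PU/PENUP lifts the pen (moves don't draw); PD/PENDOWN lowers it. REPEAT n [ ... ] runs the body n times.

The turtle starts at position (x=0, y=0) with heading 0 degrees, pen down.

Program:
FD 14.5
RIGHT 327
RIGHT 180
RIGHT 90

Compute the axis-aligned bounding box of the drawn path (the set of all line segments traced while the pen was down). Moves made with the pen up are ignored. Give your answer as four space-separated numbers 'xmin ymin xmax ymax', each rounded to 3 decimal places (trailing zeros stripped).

Executing turtle program step by step:
Start: pos=(0,0), heading=0, pen down
FD 14.5: (0,0) -> (14.5,0) [heading=0, draw]
RT 327: heading 0 -> 33
RT 180: heading 33 -> 213
RT 90: heading 213 -> 123
Final: pos=(14.5,0), heading=123, 1 segment(s) drawn

Segment endpoints: x in {0, 14.5}, y in {0}
xmin=0, ymin=0, xmax=14.5, ymax=0

Answer: 0 0 14.5 0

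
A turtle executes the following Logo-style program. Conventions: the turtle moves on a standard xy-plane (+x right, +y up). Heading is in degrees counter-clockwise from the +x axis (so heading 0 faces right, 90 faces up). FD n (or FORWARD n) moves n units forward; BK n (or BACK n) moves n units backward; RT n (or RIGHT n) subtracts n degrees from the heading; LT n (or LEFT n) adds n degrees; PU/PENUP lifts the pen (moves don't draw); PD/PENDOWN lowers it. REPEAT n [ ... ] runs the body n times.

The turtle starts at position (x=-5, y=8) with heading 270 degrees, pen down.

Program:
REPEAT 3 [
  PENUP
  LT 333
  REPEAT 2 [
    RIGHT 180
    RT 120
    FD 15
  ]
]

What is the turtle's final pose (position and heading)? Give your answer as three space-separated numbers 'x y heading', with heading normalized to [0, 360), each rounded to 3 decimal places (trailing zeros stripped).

Executing turtle program step by step:
Start: pos=(-5,8), heading=270, pen down
REPEAT 3 [
  -- iteration 1/3 --
  PU: pen up
  LT 333: heading 270 -> 243
  REPEAT 2 [
    -- iteration 1/2 --
    RT 180: heading 243 -> 63
    RT 120: heading 63 -> 303
    FD 15: (-5,8) -> (3.17,-4.58) [heading=303, move]
    -- iteration 2/2 --
    RT 180: heading 303 -> 123
    RT 120: heading 123 -> 3
    FD 15: (3.17,-4.58) -> (18.149,-3.795) [heading=3, move]
  ]
  -- iteration 2/3 --
  PU: pen up
  LT 333: heading 3 -> 336
  REPEAT 2 [
    -- iteration 1/2 --
    RT 180: heading 336 -> 156
    RT 120: heading 156 -> 36
    FD 15: (18.149,-3.795) -> (30.284,5.022) [heading=36, move]
    -- iteration 2/2 --
    RT 180: heading 36 -> 216
    RT 120: heading 216 -> 96
    FD 15: (30.284,5.022) -> (28.716,19.94) [heading=96, move]
  ]
  -- iteration 3/3 --
  PU: pen up
  LT 333: heading 96 -> 69
  REPEAT 2 [
    -- iteration 1/2 --
    RT 180: heading 69 -> 249
    RT 120: heading 249 -> 129
    FD 15: (28.716,19.94) -> (19.277,31.597) [heading=129, move]
    -- iteration 2/2 --
    RT 180: heading 129 -> 309
    RT 120: heading 309 -> 189
    FD 15: (19.277,31.597) -> (4.461,29.25) [heading=189, move]
  ]
]
Final: pos=(4.461,29.25), heading=189, 0 segment(s) drawn

Answer: 4.461 29.25 189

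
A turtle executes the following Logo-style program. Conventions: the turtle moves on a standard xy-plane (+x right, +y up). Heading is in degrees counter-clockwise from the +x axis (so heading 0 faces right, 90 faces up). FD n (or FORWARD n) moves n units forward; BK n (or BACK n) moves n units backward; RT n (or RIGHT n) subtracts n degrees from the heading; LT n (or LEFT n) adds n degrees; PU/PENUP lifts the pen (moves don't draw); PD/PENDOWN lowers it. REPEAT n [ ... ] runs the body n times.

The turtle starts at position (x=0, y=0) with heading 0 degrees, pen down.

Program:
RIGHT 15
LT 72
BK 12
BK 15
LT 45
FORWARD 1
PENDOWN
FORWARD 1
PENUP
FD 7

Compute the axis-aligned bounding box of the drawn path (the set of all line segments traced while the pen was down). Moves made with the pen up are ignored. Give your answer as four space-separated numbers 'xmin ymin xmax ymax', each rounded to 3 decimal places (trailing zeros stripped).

Answer: -15.121 -22.644 0 0

Derivation:
Executing turtle program step by step:
Start: pos=(0,0), heading=0, pen down
RT 15: heading 0 -> 345
LT 72: heading 345 -> 57
BK 12: (0,0) -> (-6.536,-10.064) [heading=57, draw]
BK 15: (-6.536,-10.064) -> (-14.705,-22.644) [heading=57, draw]
LT 45: heading 57 -> 102
FD 1: (-14.705,-22.644) -> (-14.913,-21.666) [heading=102, draw]
PD: pen down
FD 1: (-14.913,-21.666) -> (-15.121,-20.688) [heading=102, draw]
PU: pen up
FD 7: (-15.121,-20.688) -> (-16.576,-13.841) [heading=102, move]
Final: pos=(-16.576,-13.841), heading=102, 4 segment(s) drawn

Segment endpoints: x in {-15.121, -14.913, -14.705, -6.536, 0}, y in {-22.644, -21.666, -20.688, -10.064, 0}
xmin=-15.121, ymin=-22.644, xmax=0, ymax=0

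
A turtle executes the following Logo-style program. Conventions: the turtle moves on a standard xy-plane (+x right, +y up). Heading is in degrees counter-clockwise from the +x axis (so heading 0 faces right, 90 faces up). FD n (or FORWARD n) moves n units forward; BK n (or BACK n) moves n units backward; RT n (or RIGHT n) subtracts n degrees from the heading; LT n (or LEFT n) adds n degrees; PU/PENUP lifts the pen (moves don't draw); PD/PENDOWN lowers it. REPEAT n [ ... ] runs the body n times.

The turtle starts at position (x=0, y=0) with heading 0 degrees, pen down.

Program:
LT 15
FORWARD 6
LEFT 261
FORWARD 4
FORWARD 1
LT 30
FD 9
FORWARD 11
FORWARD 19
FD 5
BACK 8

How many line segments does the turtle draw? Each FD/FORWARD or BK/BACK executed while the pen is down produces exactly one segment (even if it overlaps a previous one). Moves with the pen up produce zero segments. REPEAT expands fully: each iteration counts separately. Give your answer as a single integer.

Answer: 8

Derivation:
Executing turtle program step by step:
Start: pos=(0,0), heading=0, pen down
LT 15: heading 0 -> 15
FD 6: (0,0) -> (5.796,1.553) [heading=15, draw]
LT 261: heading 15 -> 276
FD 4: (5.796,1.553) -> (6.214,-2.425) [heading=276, draw]
FD 1: (6.214,-2.425) -> (6.318,-3.42) [heading=276, draw]
LT 30: heading 276 -> 306
FD 9: (6.318,-3.42) -> (11.608,-10.701) [heading=306, draw]
FD 11: (11.608,-10.701) -> (18.074,-19.6) [heading=306, draw]
FD 19: (18.074,-19.6) -> (29.242,-34.971) [heading=306, draw]
FD 5: (29.242,-34.971) -> (32.181,-39.016) [heading=306, draw]
BK 8: (32.181,-39.016) -> (27.478,-32.544) [heading=306, draw]
Final: pos=(27.478,-32.544), heading=306, 8 segment(s) drawn
Segments drawn: 8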